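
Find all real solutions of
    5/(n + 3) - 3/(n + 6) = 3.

n = -6.6888 or n = -1.6445

Multiply both sides by (n + 3)(n + 6):
5(n + 6) - 3(n + 3) = 3(n + 3)(n + 6).
Expand and collect terms: 3n^2 + 25n + 33 = 0.
By the quadratic formula, n = (-25 +/- sqrt(229)) / 6, so n ~= -1.6445 or n ~= -6.6888.
Neither value makes a denominator zero (n != -3, n != -6), so both are valid.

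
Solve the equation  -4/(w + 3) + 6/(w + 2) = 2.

w = -3.7321 or w = -0.2679

Multiply both sides by (w + 3)(w + 2):
-4(w + 2) + 6(w + 3) = 2(w + 3)(w + 2).
Expand and collect terms: 2w² + 8w + 2 = 0.
By the quadratic formula, w = (-8 ± √48) / 4, so w ≈ -0.2679 or w ≈ -3.7321.
Neither value makes a denominator zero (w ≠ -3, w ≠ -2), so both are valid.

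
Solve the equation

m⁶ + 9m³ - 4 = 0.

m = -2.1123 or m = 0.7515

Let u = m³. The equation becomes u² + 9u - 4 = 0.
By the quadratic formula, u = -9/2 + √(97)/2 or u = -√(97)/2 - 9/2.
m³ = -9/2 + √(97)/2 gives m = ∛(-9/2 + √(97)/2) ≈ 0.7515.
m³ = -√(97)/2 - 9/2 gives m = -∛(9/2 + √(97)/2) ≈ -2.1123.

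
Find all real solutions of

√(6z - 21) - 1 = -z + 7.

Isolate the radical: √(6z - 21) = -z + 8.
Square both sides: 6z - 21 = (-z + 8)².
Expand and rearrange: z² - 22z + 85 = 0.
Solving gives z = 17 or z = 5.
Check each candidate in the original equation:
  z = 17: √(81) = 9, while -z + 8 = -9 — extraneous.
  z = 5: √(9) = 3, while -z + 8 = 3 — valid.

z = 5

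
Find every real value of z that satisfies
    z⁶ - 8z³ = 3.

z = -0.7107 or z = 2.0295

Let u = z³. The equation becomes u² - 8u - 3 = 0.
By the quadratic formula, u = 4 + √(19) or u = 4 - √(19).
z³ = 4 + √(19) gives z = ∛(4 + √(19)) ≈ 2.0295.
z³ = 4 - √(19) gives z = -∛(-4 + √(19)) ≈ -0.7107.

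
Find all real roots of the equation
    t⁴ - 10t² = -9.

Let u = t². The equation becomes u² - 10u + 9 = 0.
Factor: (u - 9)(u - 1) = 0, so u = 9 or u = 1.
t² = 9 gives t = ±3.
t² = 1 gives t = ±1.

t = -3 or t = -1 or t = 1 or t = 3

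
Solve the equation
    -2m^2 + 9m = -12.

Rearrange to standard form: -2m^2 + 9m + 12 = 0.
Discriminant: (9)^2 - 4*(-2)*12 = 177.
Quadratic formula: m = (-9 +/- sqrt(177)) / (-4).
So m = 9/4 - sqrt(177)/4 ~= -1.076 or m = 9/4 + sqrt(177)/4 ~= 5.576.

m = -1.076 or m = 5.576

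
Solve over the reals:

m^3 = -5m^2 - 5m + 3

Rearrange: m^3 + 5m^2 + 5m - 3 = 0.
Possible rational roots are divisors of -3. Testing m = -3 gives 0, so (m + 3) is a factor.
Divide: m^3 + 5m^2 + 5m - 3 = (m + 3)(m^2 + 2m - 1).
Apply the quadratic formula to m^2 + 2m - 1 = 0: m = (-2 +/- sqrt(8))/2, i.e. m ~= 0.4142 or m ~= -2.4142.

m = -3 or m = -2.4142 or m = 0.4142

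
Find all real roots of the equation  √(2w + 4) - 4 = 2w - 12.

w = 6

Isolate the radical: √(2w + 4) = 2w - 8.
Square both sides: 2w + 4 = (2w - 8)².
Expand and rearrange: 4w² - 34w + 60 = 0.
Solving gives w = 6 or w = 2.5.
Check each candidate in the original equation:
  w = 6: √(16) = 4, while 2w - 8 = 4 — valid.
  w = 2.5: √(9) = 3, while 2w - 8 = -3 — extraneous.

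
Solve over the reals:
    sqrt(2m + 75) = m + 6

m = 3

Square both sides: 2m + 75 = (m + 6)^2.
Expand and rearrange: m^2 + 10m - 39 = 0.
Solving gives m = 3 or m = -13.
Check each candidate in the original equation:
  m = 3: sqrt(81) = 9, while m + 6 = 9 — valid.
  m = -13: sqrt(49) = 7, while m + 6 = -7 — extraneous.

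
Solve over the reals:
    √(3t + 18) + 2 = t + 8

Isolate the radical: √(3t + 18) = t + 6.
Square both sides: 3t + 18 = (t + 6)².
Expand and rearrange: t² + 9t + 18 = 0.
Solving gives t = -3 or t = -6.
Check each candidate in the original equation:
  t = -3: √(9) = 3, while t + 6 = 3 — valid.
  t = -6: √(0) = 0, while t + 6 = 0 — valid.

t = -6 or t = -3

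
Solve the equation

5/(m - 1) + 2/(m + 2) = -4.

Multiply both sides by (m - 1)(m + 2):
5(m + 2) + 2(m - 1) = -4(m - 1)(m + 2).
Expand and collect terms: -4m² - 11m = 0.
Factor or apply the quadratic formula: m = -2.75 or m = 0.
Neither value makes a denominator zero (m ≠ 1, m ≠ -2), so both are valid.

m = -2.75 or m = 0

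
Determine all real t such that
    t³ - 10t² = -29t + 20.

t = 1 or t = 4 or t = 5

Rearrange: t³ - 10t² + 29t - 20 = 0.
Possible rational roots are divisors of -20. Testing t = 4 gives 0, so (t - 4) is a factor.
Divide: t³ - 10t² + 29t - 20 = (t - 4)(t² - 6t + 5).
Factor the quadratic: t = 5 or t = 1.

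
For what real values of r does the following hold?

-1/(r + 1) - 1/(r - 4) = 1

r = -2.1926 or r = 3.1926

Multiply both sides by (r + 1)(r - 4):
-(r - 4) - (r + 1) = (r + 1)(r - 4).
Expand and collect terms: r² - r - 7 = 0.
By the quadratic formula, r = (1 ± √29) / 2, so r ≈ 3.1926 or r ≈ -2.1926.
Neither value makes a denominator zero (r ≠ -1, r ≠ 4), so both are valid.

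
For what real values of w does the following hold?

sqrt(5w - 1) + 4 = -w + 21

w = 10

Isolate the radical: sqrt(5w - 1) = -w + 17.
Square both sides: 5w - 1 = (-w + 17)^2.
Expand and rearrange: w^2 - 39w + 290 = 0.
Solving gives w = 29 or w = 10.
Check each candidate in the original equation:
  w = 29: sqrt(144) = 12, while -w + 17 = -12 — extraneous.
  w = 10: sqrt(49) = 7, while -w + 17 = 7 — valid.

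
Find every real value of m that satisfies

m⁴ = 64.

m = -2.8284 or m = 2.8284

Let u = m². The equation becomes u² - 64 = 0.
Factor: (u + 8)(u - 8) = 0, so u = -8 or u = 8.
m² = -8 < 0 has no real solution.
m² = 8 gives m = ±2·√(2) ≈ ±2.8284.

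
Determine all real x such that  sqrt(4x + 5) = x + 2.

Square both sides: 4x + 5 = (x + 2)^2.
Expand and rearrange: x^2 - 1 = 0.
Solving gives x = 1 or x = -1.
Check each candidate in the original equation:
  x = 1: sqrt(9) = 3, while x + 2 = 3 — valid.
  x = -1: sqrt(1) = 1, while x + 2 = 1 — valid.

x = -1 or x = 1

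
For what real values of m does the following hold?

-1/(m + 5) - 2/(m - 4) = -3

m = -4.6904 or m = 4.6904

Multiply both sides by (m + 5)(m - 4):
-(m - 4) - 2(m + 5) = -3(m + 5)(m - 4).
Expand and collect terms: -3m^2 + 66 = 0.
By the quadratic formula, m = (0 +/- sqrt(792)) / -6, so m ~= -4.6904 or m ~= 4.6904.
Neither value makes a denominator zero (m != -5, m != 4), so both are valid.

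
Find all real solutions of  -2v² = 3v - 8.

Rearrange to standard form: -2v² - 3v + 8 = 0.
Discriminant: (-3)² − 4·(-2)·8 = 73.
Quadratic formula: v = (3 ± √73) / (-4).
So v = -√(73)/4 - 3/4 ≈ -2.886 or v = -3/4 + √(73)/4 ≈ 1.386.

v = -2.886 or v = 1.386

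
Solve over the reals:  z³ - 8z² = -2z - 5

z = -0.6533 or z = 1 or z = 7.6533

Rearrange: z³ - 8z² + 2z + 5 = 0.
Possible rational roots are divisors of 5. Testing z = 1 gives 0, so (z - 1) is a factor.
Divide: z³ - 8z² + 2z + 5 = (z - 1)(z² - 7z - 5).
Apply the quadratic formula to z² - 7z - 5 = 0: z = (7 ± √69)/2, i.e. z ≈ 7.6533 or z ≈ -0.6533.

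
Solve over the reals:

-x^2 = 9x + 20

x = -5 or x = -4

Bring every term to one side: -x^2 - 9x - 20 = 0.
Factor: -1(x + 5)(x + 4) = 0.
So x = -5 or x = -4.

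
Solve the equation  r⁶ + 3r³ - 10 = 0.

r = -1.71 or r = 1.2599

Let u = r³. The equation becomes u² + 3u - 10 = 0.
Factor: (u - 2)(u + 5) = 0, so u = 2 or u = -5.
r³ = 2 gives r = ∛(2) ≈ 1.2599.
r³ = -5 gives r = -∛(5) ≈ -1.71.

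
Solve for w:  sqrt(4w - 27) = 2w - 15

w = 9

Square both sides: 4w - 27 = (2w - 15)^2.
Expand and rearrange: 4w^2 - 64w + 252 = 0.
Solving gives w = 9 or w = 7.
Check each candidate in the original equation:
  w = 9: sqrt(9) = 3, while 2w - 15 = 3 — valid.
  w = 7: sqrt(1) = 1, while 2w - 15 = -1 — extraneous.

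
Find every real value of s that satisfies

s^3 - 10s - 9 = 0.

s = -2.5414 or s = -1 or s = 3.5414

Possible rational roots are divisors of -9. Testing s = -1 gives 0, so (s + 1) is a factor.
Divide: s^3 - 10s - 9 = (s + 1)(s^2 - s - 9).
Apply the quadratic formula to s^2 - s - 9 = 0: s = (1 +/- sqrt(37))/2, i.e. s ~= 3.5414 or s ~= -2.5414.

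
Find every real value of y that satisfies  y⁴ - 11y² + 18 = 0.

y = -3 or y = -1.4142 or y = 1.4142 or y = 3

Let u = y². The equation becomes u² - 11u + 18 = 0.
Factor: (u - 2)(u - 9) = 0, so u = 2 or u = 9.
y² = 2 gives y = ±√(2) ≈ ±1.4142.
y² = 9 gives y = ±3.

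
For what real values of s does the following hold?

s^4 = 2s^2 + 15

s = -2.2361 or s = 2.2361

Let u = s^2. The equation becomes u^2 - 2u - 15 = 0.
Factor: (u - 5)(u + 3) = 0, so u = 5 or u = -3.
s^2 = 5 gives s = +/-sqrt(5) ~= +/-2.2361.
s^2 = -3 < 0 has no real solution.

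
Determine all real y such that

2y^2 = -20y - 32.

Bring every term to one side: 2y^2 + 20y + 32 = 0.
Factor: 2(y + 8)(y + 2) = 0.
So y = -8 or y = -2.

y = -8 or y = -2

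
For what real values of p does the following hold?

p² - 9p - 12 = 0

p = -1.1789 or p = 10.1789

Discriminant: (-9)² − 4·1·(-12) = 129.
Quadratic formula: p = (9 ± √129) / 2.
So p = 9/2 + √(129)/2 ≈ 10.1789 or p = 9/2 - √(129)/2 ≈ -1.1789.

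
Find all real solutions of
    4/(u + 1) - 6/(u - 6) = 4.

Multiply both sides by (u + 1)(u - 6):
4(u - 6) - 6(u + 1) = 4(u + 1)(u - 6).
Expand and collect terms: 4u² - 18u + 6 = 0.
By the quadratic formula, u = (18 ± √228) / 8, so u ≈ 4.1375 or u ≈ 0.3625.
Neither value makes a denominator zero (u ≠ -1, u ≠ 6), so both are valid.

u = 0.3625 or u = 4.1375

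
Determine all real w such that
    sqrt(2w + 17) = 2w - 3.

w = 4

Square both sides: 2w + 17 = (2w - 3)^2.
Expand and rearrange: 4w^2 - 14w - 8 = 0.
Solving gives w = 4 or w = -0.5.
Check each candidate in the original equation:
  w = 4: sqrt(25) = 5, while 2w - 3 = 5 — valid.
  w = -0.5: sqrt(16) = 4, while 2w - 3 = -4 — extraneous.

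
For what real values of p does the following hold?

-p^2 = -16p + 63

Bring every term to one side: -p^2 + 16p - 63 = 0.
Factor: -1(p - 7)(p - 9) = 0.
So p = 7 or p = 9.

p = 7 or p = 9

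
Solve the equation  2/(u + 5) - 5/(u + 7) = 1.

u = -10.7016 or u = -4.2984

Multiply both sides by (u + 5)(u + 7):
2(u + 7) - 5(u + 5) = (u + 5)(u + 7).
Expand and collect terms: u² + 15u + 46 = 0.
By the quadratic formula, u = (-15 ± √41) / 2, so u ≈ -4.2984 or u ≈ -10.7016.
Neither value makes a denominator zero (u ≠ -5, u ≠ -7), so both are valid.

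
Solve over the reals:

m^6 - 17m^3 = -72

Let u = m^3. The equation becomes u^2 - 17u + 72 = 0.
Factor: (u - 8)(u - 9) = 0, so u = 8 or u = 9.
m^3 = 8 gives m = 2.
m^3 = 9 gives m = (9)^(1/3) ~= 2.0801.

m = 2 or m = 2.0801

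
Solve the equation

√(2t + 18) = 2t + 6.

t = -1

Square both sides: 2t + 18 = (2t + 6)².
Expand and rearrange: 4t² + 22t + 18 = 0.
Solving gives t = -1 or t = -4.5.
Check each candidate in the original equation:
  t = -1: √(16) = 4, while 2t + 6 = 4 — valid.
  t = -4.5: √(9) = 3, while 2t + 6 = -3 — extraneous.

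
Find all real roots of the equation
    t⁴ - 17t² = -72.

t = -3 or t = -2.8284 or t = 2.8284 or t = 3

Let u = t². The equation becomes u² - 17u + 72 = 0.
Factor: (u - 9)(u - 8) = 0, so u = 9 or u = 8.
t² = 9 gives t = ±3.
t² = 8 gives t = ±2·√(2) ≈ ±2.8284.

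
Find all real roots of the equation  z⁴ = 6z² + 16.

Let u = z². The equation becomes u² - 6u - 16 = 0.
Factor: (u + 2)(u - 8) = 0, so u = -2 or u = 8.
z² = -2 < 0 has no real solution.
z² = 8 gives z = ±2·√(2) ≈ ±2.8284.

z = -2.8284 or z = 2.8284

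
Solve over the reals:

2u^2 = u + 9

Rearrange to standard form: 2u^2 - u - 9 = 0.
Discriminant: (-1)^2 - 4*2*(-9) = 73.
Quadratic formula: u = (1 +/- sqrt(73)) / 4.
So u = 1/4 + sqrt(73)/4 ~= 2.386 or u = 1/4 - sqrt(73)/4 ~= -1.886.

u = -1.886 or u = 2.386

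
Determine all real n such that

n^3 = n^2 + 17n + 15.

Rearrange: n^3 - n^2 - 17n - 15 = 0.
Possible rational roots are divisors of -15. Testing n = -3 gives 0, so (n + 3) is a factor.
Divide: n^3 - n^2 - 17n - 15 = (n + 3)(n^2 - 4n - 5).
Factor the quadratic: n = 5 or n = -1.

n = -3 or n = -1 or n = 5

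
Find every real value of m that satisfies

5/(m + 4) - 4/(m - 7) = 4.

Multiply both sides by (m + 4)(m - 7):
5(m - 7) - 4(m + 4) = 4(m + 4)(m - 7).
Expand and collect terms: 4m^2 - 13m - 61 = 0.
By the quadratic formula, m = (13 +/- sqrt(1145)) / 8, so m ~= 5.8547 or m ~= -2.6047.
Neither value makes a denominator zero (m != -4, m != 7), so both are valid.

m = -2.6047 or m = 5.8547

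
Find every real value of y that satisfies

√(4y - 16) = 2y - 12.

y = 8

Square both sides: 4y - 16 = (2y - 12)².
Expand and rearrange: 4y² - 52y + 160 = 0.
Solving gives y = 8 or y = 5.
Check each candidate in the original equation:
  y = 8: √(16) = 4, while 2y - 12 = 4 — valid.
  y = 5: √(4) = 2, while 2y - 12 = -2 — extraneous.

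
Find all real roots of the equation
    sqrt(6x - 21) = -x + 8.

Square both sides: 6x - 21 = (-x + 8)^2.
Expand and rearrange: x^2 - 22x + 85 = 0.
Solving gives x = 17 or x = 5.
Check each candidate in the original equation:
  x = 17: sqrt(81) = 9, while -x + 8 = -9 — extraneous.
  x = 5: sqrt(9) = 3, while -x + 8 = 3 — valid.

x = 5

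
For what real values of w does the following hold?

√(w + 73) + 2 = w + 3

Isolate the radical: √(w + 73) = w + 1.
Square both sides: w + 73 = (w + 1)².
Expand and rearrange: w² + w - 72 = 0.
Solving gives w = 8 or w = -9.
Check each candidate in the original equation:
  w = 8: √(81) = 9, while w + 1 = 9 — valid.
  w = -9: √(64) = 8, while w + 1 = -8 — extraneous.

w = 8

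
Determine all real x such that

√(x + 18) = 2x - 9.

Square both sides: x + 18 = (2x - 9)².
Expand and rearrange: 4x² - 37x + 63 = 0.
Solving gives x = 7 or x = 2.25.
Check each candidate in the original equation:
  x = 7: √(25) = 5, while 2x - 9 = 5 — valid.
  x = 2.25: √(20.25) = 4.5, while 2x - 9 = -4.5 — extraneous.

x = 7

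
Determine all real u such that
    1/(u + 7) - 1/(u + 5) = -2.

u = -7.4142 or u = -4.5858

Multiply both sides by (u + 7)(u + 5):
(u + 5) - (u + 7) = -2(u + 7)(u + 5).
Expand and collect terms: -2u² - 24u - 68 = 0.
By the quadratic formula, u = (24 ± √32) / -4, so u ≈ -7.4142 or u ≈ -4.5858.
Neither value makes a denominator zero (u ≠ -7, u ≠ -5), so both are valid.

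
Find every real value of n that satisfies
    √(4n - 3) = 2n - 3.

n = 3

Square both sides: 4n - 3 = (2n - 3)².
Expand and rearrange: 4n² - 16n + 12 = 0.
Solving gives n = 3 or n = 1.
Check each candidate in the original equation:
  n = 3: √(9) = 3, while 2n - 3 = 3 — valid.
  n = 1: √(1) = 1, while 2n - 3 = -1 — extraneous.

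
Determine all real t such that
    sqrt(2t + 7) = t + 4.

Square both sides: 2t + 7 = (t + 4)^2.
Expand and rearrange: t^2 + 6t + 9 = 0.
This gives the repeated root t = -3.
Check in the original equation:
  t = -3: sqrt(1) = 1, while t + 4 = 1 — valid.

t = -3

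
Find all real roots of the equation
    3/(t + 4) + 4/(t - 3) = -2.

t = -5.9327 or t = 1.4327

Multiply both sides by (t + 4)(t - 3):
3(t - 3) + 4(t + 4) = -2(t + 4)(t - 3).
Expand and collect terms: -2t² - 9t + 17 = 0.
By the quadratic formula, t = (9 ± √217) / -4, so t ≈ -5.9327 or t ≈ 1.4327.
Neither value makes a denominator zero (t ≠ -4, t ≠ 3), so both are valid.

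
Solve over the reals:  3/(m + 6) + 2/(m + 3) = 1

m = -4.6458 or m = 0.6458

Multiply both sides by (m + 6)(m + 3):
3(m + 3) + 2(m + 6) = (m + 6)(m + 3).
Expand and collect terms: m² + 4m - 3 = 0.
By the quadratic formula, m = (-4 ± √28) / 2, so m ≈ 0.6458 or m ≈ -4.6458.
Neither value makes a denominator zero (m ≠ -6, m ≠ -3), so both are valid.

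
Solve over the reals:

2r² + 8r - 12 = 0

r = -5.1623 or r = 1.1623

Discriminant: (8)² − 4·2·(-12) = 160.
Quadratic formula: r = (-8 ± √160) / 4.
So r = -2 + √(10) ≈ 1.1623 or r = -√(10) - 2 ≈ -5.1623.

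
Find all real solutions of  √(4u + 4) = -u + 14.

Square both sides: 4u + 4 = (-u + 14)².
Expand and rearrange: u² - 32u + 192 = 0.
Solving gives u = 24 or u = 8.
Check each candidate in the original equation:
  u = 24: √(100) = 10, while -u + 14 = -10 — extraneous.
  u = 8: √(36) = 6, while -u + 14 = 6 — valid.

u = 8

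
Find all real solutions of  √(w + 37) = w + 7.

Square both sides: w + 37 = (w + 7)².
Expand and rearrange: w² + 13w + 12 = 0.
Solving gives w = -1 or w = -12.
Check each candidate in the original equation:
  w = -1: √(36) = 6, while w + 7 = 6 — valid.
  w = -12: √(25) = 5, while w + 7 = -5 — extraneous.

w = -1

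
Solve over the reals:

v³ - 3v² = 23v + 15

Rearrange: v³ - 3v² - 23v - 15 = 0.
Possible rational roots are divisors of -15. Testing v = -3 gives 0, so (v + 3) is a factor.
Divide: v³ - 3v² - 23v - 15 = (v + 3)(v² - 6v - 5).
Apply the quadratic formula to v² - 6v - 5 = 0: v = (6 ± √56)/2, i.e. v ≈ 6.7417 or v ≈ -0.7417.

v = -3 or v = -0.7417 or v = 6.7417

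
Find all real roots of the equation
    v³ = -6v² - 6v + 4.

v = -4.4495 or v = -2 or v = 0.4495

Rearrange: v³ + 6v² + 6v - 4 = 0.
Possible rational roots are divisors of -4. Testing v = -2 gives 0, so (v + 2) is a factor.
Divide: v³ + 6v² + 6v - 4 = (v + 2)(v² + 4v - 2).
Apply the quadratic formula to v² + 4v - 2 = 0: v = (-4 ± √24)/2, i.e. v ≈ 0.4495 or v ≈ -4.4495.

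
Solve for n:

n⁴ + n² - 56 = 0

Let u = n². The equation becomes u² + u - 56 = 0.
Factor: (u + 8)(u - 7) = 0, so u = -8 or u = 7.
n² = -8 < 0 has no real solution.
n² = 7 gives n = ±√(7) ≈ ±2.6458.

n = -2.6458 or n = 2.6458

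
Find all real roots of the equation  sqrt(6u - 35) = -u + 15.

Square both sides: 6u - 35 = (-u + 15)^2.
Expand and rearrange: u^2 - 36u + 260 = 0.
Solving gives u = 26 or u = 10.
Check each candidate in the original equation:
  u = 26: sqrt(121) = 11, while -u + 15 = -11 — extraneous.
  u = 10: sqrt(25) = 5, while -u + 15 = 5 — valid.

u = 10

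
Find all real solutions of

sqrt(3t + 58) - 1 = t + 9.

Isolate the radical: sqrt(3t + 58) = t + 10.
Square both sides: 3t + 58 = (t + 10)^2.
Expand and rearrange: t^2 + 17t + 42 = 0.
Solving gives t = -3 or t = -14.
Check each candidate in the original equation:
  t = -3: sqrt(49) = 7, while t + 10 = 7 — valid.
  t = -14: sqrt(16) = 4, while t + 10 = -4 — extraneous.

t = -3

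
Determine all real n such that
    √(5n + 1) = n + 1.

Square both sides: 5n + 1 = (n + 1)².
Expand and rearrange: n² - 3n = 0.
Solving gives n = 3 or n = 0.
Check each candidate in the original equation:
  n = 3: √(16) = 4, while n + 1 = 4 — valid.
  n = 0: √(1) = 1, while n + 1 = 1 — valid.

n = 0 or n = 3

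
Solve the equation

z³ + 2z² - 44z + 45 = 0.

z = -8.1098 or z = 1.1098 or z = 5

Possible rational roots are divisors of 45. Testing z = 5 gives 0, so (z - 5) is a factor.
Divide: z³ + 2z² - 44z + 45 = (z - 5)(z² + 7z - 9).
Apply the quadratic formula to z² + 7z - 9 = 0: z = (-7 ± √85)/2, i.e. z ≈ 1.1098 or z ≈ -8.1098.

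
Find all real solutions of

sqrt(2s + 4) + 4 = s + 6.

s = -2 or s = 0

Isolate the radical: sqrt(2s + 4) = s + 2.
Square both sides: 2s + 4 = (s + 2)^2.
Expand and rearrange: s^2 + 2s = 0.
Solving gives s = 0 or s = -2.
Check each candidate in the original equation:
  s = 0: sqrt(4) = 2, while s + 2 = 2 — valid.
  s = -2: sqrt(0) = 0, while s + 2 = 0 — valid.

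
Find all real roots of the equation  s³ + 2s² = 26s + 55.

Rearrange: s³ + 2s² - 26s - 55 = 0.
Possible rational roots are divisors of -55. Testing s = -5 gives 0, so (s + 5) is a factor.
Divide: s³ + 2s² - 26s - 55 = (s + 5)(s² - 3s - 11).
Apply the quadratic formula to s² - 3s - 11 = 0: s = (3 ± √53)/2, i.e. s ≈ 5.1401 or s ≈ -2.1401.

s = -5 or s = -2.1401 or s = 5.1401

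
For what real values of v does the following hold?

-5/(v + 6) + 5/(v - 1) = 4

Multiply both sides by (v + 6)(v - 1):
-5(v - 1) + 5(v + 6) = 4(v + 6)(v - 1).
Expand and collect terms: 4v^2 + 20v - 59 = 0.
By the quadratic formula, v = (-20 +/- sqrt(1344)) / 8, so v ~= 2.0826 or v ~= -7.0826.
Neither value makes a denominator zero (v != -6, v != 1), so both are valid.

v = -7.0826 or v = 2.0826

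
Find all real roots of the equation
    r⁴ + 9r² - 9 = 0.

r = -0.9531 or r = 0.9531

Let u = r². The equation becomes u² + 9u - 9 = 0.
By the quadratic formula, u = -9/2 + 3·√(13)/2 or u = -3·√(13)/2 - 9/2.
r² = -9/2 + 3·√(13)/2 gives r = ±√(-9/2 + 3·√(13)/2) ≈ ±0.9531.
r² = -3·√(13)/2 - 9/2 < 0 has no real solution.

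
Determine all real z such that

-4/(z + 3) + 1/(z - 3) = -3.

z = -1.5616 or z = 2.5616

Multiply both sides by (z + 3)(z - 3):
-4(z - 3) + (z + 3) = -3(z + 3)(z - 3).
Expand and collect terms: -3z^2 + 3z + 12 = 0.
By the quadratic formula, z = (-3 +/- sqrt(153)) / -6, so z ~= -1.5616 or z ~= 2.5616.
Neither value makes a denominator zero (z != -3, z != 3), so both are valid.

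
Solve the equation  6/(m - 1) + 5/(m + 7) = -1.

Multiply both sides by (m - 1)(m + 7):
6(m + 7) + 5(m - 1) = -(m - 1)(m + 7).
Expand and collect terms: -m^2 - 17m - 30 = 0.
Factor or apply the quadratic formula: m = -15 or m = -2.
Neither value makes a denominator zero (m != 1, m != -7), so both are valid.

m = -15 or m = -2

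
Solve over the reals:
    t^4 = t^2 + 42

t = -2.6458 or t = 2.6458

Let u = t^2. The equation becomes u^2 - u - 42 = 0.
Factor: (u + 6)(u - 7) = 0, so u = -6 or u = 7.
t^2 = -6 < 0 has no real solution.
t^2 = 7 gives t = +/-sqrt(7) ~= +/-2.6458.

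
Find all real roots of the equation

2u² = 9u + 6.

Rearrange to standard form: 2u² - 9u - 6 = 0.
Discriminant: (-9)² − 4·2·(-6) = 129.
Quadratic formula: u = (9 ± √129) / 4.
So u = 9/4 + √(129)/4 ≈ 5.0895 or u = 9/4 - √(129)/4 ≈ -0.5895.

u = -0.5895 or u = 5.0895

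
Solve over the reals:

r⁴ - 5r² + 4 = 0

Let u = r². The equation becomes u² - 5u + 4 = 0.
Factor: (u - 1)(u - 4) = 0, so u = 1 or u = 4.
r² = 1 gives r = ±1.
r² = 4 gives r = ±2.

r = -2 or r = -1 or r = 1 or r = 2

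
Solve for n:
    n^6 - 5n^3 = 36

Let u = n^3. The equation becomes u^2 - 5u - 36 = 0.
Factor: (u - 9)(u + 4) = 0, so u = 9 or u = -4.
n^3 = 9 gives n = (9)^(1/3) ~= 2.0801.
n^3 = -4 gives n = -(4)^(1/3) ~= -1.5874.

n = -1.5874 or n = 2.0801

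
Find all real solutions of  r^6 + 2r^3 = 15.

r = -1.71 or r = 1.4422

Let u = r^3. The equation becomes u^2 + 2u - 15 = 0.
Factor: (u - 3)(u + 5) = 0, so u = 3 or u = -5.
r^3 = 3 gives r = (3)^(1/3) ~= 1.4422.
r^3 = -5 gives r = -(5)^(1/3) ~= -1.71.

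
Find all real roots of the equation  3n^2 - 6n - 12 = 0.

Discriminant: (-6)^2 - 4*3*(-12) = 180.
Quadratic formula: n = (6 +/- sqrt(180)) / 6.
So n = 1 + sqrt(5) ~= 3.2361 or n = 1 - sqrt(5) ~= -1.2361.

n = -1.2361 or n = 3.2361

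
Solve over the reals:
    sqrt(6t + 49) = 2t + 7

t = 0

Square both sides: 6t + 49 = (2t + 7)^2.
Expand and rearrange: 4t^2 + 22t = 0.
Solving gives t = 0 or t = -5.5.
Check each candidate in the original equation:
  t = 0: sqrt(49) = 7, while 2t + 7 = 7 — valid.
  t = -5.5: sqrt(16) = 4, while 2t + 7 = -4 — extraneous.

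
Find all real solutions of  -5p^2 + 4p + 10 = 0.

Discriminant: (4)^2 - 4*(-5)*10 = 216.
Quadratic formula: p = (-4 +/- sqrt(216)) / (-10).
So p = 2/5 - 3*sqrt(6)/5 ~= -1.0697 or p = 2/5 + 3*sqrt(6)/5 ~= 1.8697.

p = -1.0697 or p = 1.8697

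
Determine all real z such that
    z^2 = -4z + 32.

z = -8 or z = 4

Bring every term to one side: z^2 + 4z - 32 = 0.
Factor: (z - 4)(z + 8) = 0.
So z = 4 or z = -8.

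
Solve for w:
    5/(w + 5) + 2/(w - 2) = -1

Multiply both sides by (w + 5)(w - 2):
5(w - 2) + 2(w + 5) = -(w + 5)(w - 2).
Expand and collect terms: -w^2 - 10w + 10 = 0.
By the quadratic formula, w = (10 +/- sqrt(140)) / -2, so w ~= -10.9161 or w ~= 0.9161.
Neither value makes a denominator zero (w != -5, w != 2), so both are valid.

w = -10.9161 or w = 0.9161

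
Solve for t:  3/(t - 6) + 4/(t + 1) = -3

t = -2.5109 or t = 5.1775

Multiply both sides by (t - 6)(t + 1):
3(t + 1) + 4(t - 6) = -3(t - 6)(t + 1).
Expand and collect terms: -3t^2 + 8t + 39 = 0.
By the quadratic formula, t = (-8 +/- sqrt(532)) / -6, so t ~= -2.5109 or t ~= 5.1775.
Neither value makes a denominator zero (t != 6, t != -1), so both are valid.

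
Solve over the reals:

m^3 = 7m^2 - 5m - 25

Rearrange: m^3 - 7m^2 + 5m + 25 = 0.
Possible rational roots are divisors of 25. Testing m = 5 gives 0, so (m - 5) is a factor.
Divide: m^3 - 7m^2 + 5m + 25 = (m - 5)(m^2 - 2m - 5).
Apply the quadratic formula to m^2 - 2m - 5 = 0: m = (2 +/- sqrt(24))/2, i.e. m ~= 3.4495 or m ~= -1.4495.

m = -1.4495 or m = 3.4495 or m = 5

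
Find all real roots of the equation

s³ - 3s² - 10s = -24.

s = -3 or s = 2 or s = 4

Rearrange: s³ - 3s² - 10s + 24 = 0.
Possible rational roots are divisors of 24. Testing s = 2 gives 0, so (s - 2) is a factor.
Divide: s³ - 3s² - 10s + 24 = (s - 2)(s² - s - 12).
Factor the quadratic: s = 4 or s = -3.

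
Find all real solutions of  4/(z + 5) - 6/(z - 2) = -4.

z = -5.8394 or z = 3.3394

Multiply both sides by (z + 5)(z - 2):
4(z - 2) - 6(z + 5) = -4(z + 5)(z - 2).
Expand and collect terms: -4z² - 10z + 78 = 0.
By the quadratic formula, z = (10 ± √1348) / -8, so z ≈ -5.8394 or z ≈ 3.3394.
Neither value makes a denominator zero (z ≠ -5, z ≠ 2), so both are valid.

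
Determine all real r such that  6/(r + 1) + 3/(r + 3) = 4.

r = -2.6116 or r = 0.8616

Multiply both sides by (r + 1)(r + 3):
6(r + 3) + 3(r + 1) = 4(r + 1)(r + 3).
Expand and collect terms: 4r² + 7r - 9 = 0.
By the quadratic formula, r = (-7 ± √193) / 8, so r ≈ 0.8616 or r ≈ -2.6116.
Neither value makes a denominator zero (r ≠ -1, r ≠ -3), so both are valid.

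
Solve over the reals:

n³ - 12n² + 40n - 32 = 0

n = 1.1716 or n = 4 or n = 6.8284

Possible rational roots are divisors of -32. Testing n = 4 gives 0, so (n - 4) is a factor.
Divide: n³ - 12n² + 40n - 32 = (n - 4)(n² - 8n + 8).
Apply the quadratic formula to n² - 8n + 8 = 0: n = (8 ± √32)/2, i.e. n ≈ 6.8284 or n ≈ 1.1716.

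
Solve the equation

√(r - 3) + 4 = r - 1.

Isolate the radical: √(r - 3) = r - 5.
Square both sides: r - 3 = (r - 5)².
Expand and rearrange: r² - 11r + 28 = 0.
Solving gives r = 7 or r = 4.
Check each candidate in the original equation:
  r = 7: √(4) = 2, while r - 5 = 2 — valid.
  r = 4: √(1) = 1, while r - 5 = -1 — extraneous.

r = 7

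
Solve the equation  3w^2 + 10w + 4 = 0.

Discriminant: (10)^2 - 4*3*4 = 52.
Quadratic formula: w = (-10 +/- sqrt(52)) / 6.
So w = -5/3 + sqrt(13)/3 ~= -0.4648 or w = -5/3 - sqrt(13)/3 ~= -2.8685.

w = -2.8685 or w = -0.4648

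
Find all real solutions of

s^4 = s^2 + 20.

Let u = s^2. The equation becomes u^2 - u - 20 = 0.
Factor: (u + 4)(u - 5) = 0, so u = -4 or u = 5.
s^2 = -4 < 0 has no real solution.
s^2 = 5 gives s = +/-sqrt(5) ~= +/-2.2361.

s = -2.2361 or s = 2.2361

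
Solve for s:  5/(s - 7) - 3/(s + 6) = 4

Multiply both sides by (s - 7)(s + 6):
5(s + 6) - 3(s - 7) = 4(s - 7)(s + 6).
Expand and collect terms: 4s² - 6s - 219 = 0.
By the quadratic formula, s = (6 ± √3540) / 8, so s ≈ 8.1872 or s ≈ -6.6872.
Neither value makes a denominator zero (s ≠ 7, s ≠ -6), so both are valid.

s = -6.6872 or s = 8.1872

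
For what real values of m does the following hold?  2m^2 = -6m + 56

Bring every term to one side: 2m^2 + 6m - 56 = 0.
Factor: 2(m + 7)(m - 4) = 0.
So m = -7 or m = 4.

m = -7 or m = 4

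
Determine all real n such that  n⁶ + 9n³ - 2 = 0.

n = -2.0967 or n = 0.6009

Let u = n³. The equation becomes u² + 9u - 2 = 0.
By the quadratic formula, u = -9/2 + √(89)/2 or u = -√(89)/2 - 9/2.
n³ = -9/2 + √(89)/2 gives n = ∛(-9/2 + √(89)/2) ≈ 0.6009.
n³ = -√(89)/2 - 9/2 gives n = -∛(9/2 + √(89)/2) ≈ -2.0967.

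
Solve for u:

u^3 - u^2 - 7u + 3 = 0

u = -2.4142 or u = 0.4142 or u = 3

Possible rational roots are divisors of 3. Testing u = 3 gives 0, so (u - 3) is a factor.
Divide: u^3 - u^2 - 7u + 3 = (u - 3)(u^2 + 2u - 1).
Apply the quadratic formula to u^2 + 2u - 1 = 0: u = (-2 +/- sqrt(8))/2, i.e. u ~= 0.4142 or u ~= -2.4142.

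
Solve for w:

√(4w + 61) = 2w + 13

Square both sides: 4w + 61 = (2w + 13)².
Expand and rearrange: 4w² + 48w + 108 = 0.
Solving gives w = -3 or w = -9.
Check each candidate in the original equation:
  w = -3: √(49) = 7, while 2w + 13 = 7 — valid.
  w = -9: √(25) = 5, while 2w + 13 = -5 — extraneous.

w = -3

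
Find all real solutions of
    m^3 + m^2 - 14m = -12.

Rearrange: m^3 + m^2 - 14m + 12 = 0.
Possible rational roots are divisors of 12. Testing m = 1 gives 0, so (m - 1) is a factor.
Divide: m^3 + m^2 - 14m + 12 = (m - 1)(m^2 + 2m - 12).
Apply the quadratic formula to m^2 + 2m - 12 = 0: m = (-2 +/- sqrt(52))/2, i.e. m ~= 2.6056 or m ~= -4.6056.

m = -4.6056 or m = 1 or m = 2.6056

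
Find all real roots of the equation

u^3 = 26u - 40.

u = -5.7417 or u = 1.7417 or u = 4

Rearrange: u^3 - 26u + 40 = 0.
Possible rational roots are divisors of 40. Testing u = 4 gives 0, so (u - 4) is a factor.
Divide: u^3 - 26u + 40 = (u - 4)(u^2 + 4u - 10).
Apply the quadratic formula to u^2 + 4u - 10 = 0: u = (-4 +/- sqrt(56))/2, i.e. u ~= 1.7417 or u ~= -5.7417.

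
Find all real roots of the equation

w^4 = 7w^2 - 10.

Let u = w^2. The equation becomes u^2 - 7u + 10 = 0.
Factor: (u - 2)(u - 5) = 0, so u = 2 or u = 5.
w^2 = 2 gives w = +/-sqrt(2) ~= +/-1.4142.
w^2 = 5 gives w = +/-sqrt(5) ~= +/-2.2361.

w = -2.2361 or w = -1.4142 or w = 1.4142 or w = 2.2361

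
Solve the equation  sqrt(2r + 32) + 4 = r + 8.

Isolate the radical: sqrt(2r + 32) = r + 4.
Square both sides: 2r + 32 = (r + 4)^2.
Expand and rearrange: r^2 + 6r - 16 = 0.
Solving gives r = 2 or r = -8.
Check each candidate in the original equation:
  r = 2: sqrt(36) = 6, while r + 4 = 6 — valid.
  r = -8: sqrt(16) = 4, while r + 4 = -4 — extraneous.

r = 2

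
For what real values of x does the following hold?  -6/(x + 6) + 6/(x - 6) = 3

x = -7.746 or x = 7.746

Multiply both sides by (x + 6)(x - 6):
-6(x - 6) + 6(x + 6) = 3(x + 6)(x - 6).
Expand and collect terms: 3x² - 180 = 0.
By the quadratic formula, x = (0 ± √2160) / 6, so x ≈ 7.746 or x ≈ -7.746.
Neither value makes a denominator zero (x ≠ -6, x ≠ 6), so both are valid.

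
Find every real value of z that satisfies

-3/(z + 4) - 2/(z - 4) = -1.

Multiply both sides by (z + 4)(z - 4):
-3(z - 4) - 2(z + 4) = -(z + 4)(z - 4).
Expand and collect terms: -z² + 5z + 12 = 0.
By the quadratic formula, z = (-5 ± √73) / -2, so z ≈ -1.772 or z ≈ 6.772.
Neither value makes a denominator zero (z ≠ -4, z ≠ 4), so both are valid.

z = -1.772 or z = 6.772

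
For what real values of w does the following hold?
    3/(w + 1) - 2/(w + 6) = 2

w = -6.7944 or w = 0.2944

Multiply both sides by (w + 1)(w + 6):
3(w + 6) - 2(w + 1) = 2(w + 1)(w + 6).
Expand and collect terms: 2w² + 13w - 4 = 0.
By the quadratic formula, w = (-13 ± √201) / 4, so w ≈ 0.2944 or w ≈ -6.7944.
Neither value makes a denominator zero (w ≠ -1, w ≠ -6), so both are valid.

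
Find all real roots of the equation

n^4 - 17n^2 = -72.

Let u = n^2. The equation becomes u^2 - 17u + 72 = 0.
Factor: (u - 8)(u - 9) = 0, so u = 8 or u = 9.
n^2 = 8 gives n = +/-2*sqrt(2) ~= +/-2.8284.
n^2 = 9 gives n = +/-3.

n = -3 or n = -2.8284 or n = 2.8284 or n = 3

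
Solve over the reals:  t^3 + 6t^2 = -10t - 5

t = -3.618 or t = -1.382 or t = -1

Rearrange: t^3 + 6t^2 + 10t + 5 = 0.
Possible rational roots are divisors of 5. Testing t = -1 gives 0, so (t + 1) is a factor.
Divide: t^3 + 6t^2 + 10t + 5 = (t + 1)(t^2 + 5t + 5).
Apply the quadratic formula to t^2 + 5t + 5 = 0: t = (-5 +/- sqrt(5))/2, i.e. t ~= -1.382 or t ~= -3.618.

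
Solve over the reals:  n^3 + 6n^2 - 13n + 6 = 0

n = -7.772 or n = 0.772 or n = 1

Possible rational roots are divisors of 6. Testing n = 1 gives 0, so (n - 1) is a factor.
Divide: n^3 + 6n^2 - 13n + 6 = (n - 1)(n^2 + 7n - 6).
Apply the quadratic formula to n^2 + 7n - 6 = 0: n = (-7 +/- sqrt(73))/2, i.e. n ~= 0.772 or n ~= -7.772.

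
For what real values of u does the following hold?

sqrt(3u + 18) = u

Square both sides: 3u + 18 = (u)^2.
Expand and rearrange: u^2 - 3u - 18 = 0.
Solving gives u = 6 or u = -3.
Check each candidate in the original equation:
  u = 6: sqrt(36) = 6, while u = 6 — valid.
  u = -3: sqrt(9) = 3, while u = -3 — extraneous.

u = 6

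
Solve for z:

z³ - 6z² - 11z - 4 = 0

z = -1 or z = -0.5311 or z = 7.5311

Possible rational roots are divisors of -4. Testing z = -1 gives 0, so (z + 1) is a factor.
Divide: z³ - 6z² - 11z - 4 = (z + 1)(z² - 7z - 4).
Apply the quadratic formula to z² - 7z - 4 = 0: z = (7 ± √65)/2, i.e. z ≈ 7.5311 or z ≈ -0.5311.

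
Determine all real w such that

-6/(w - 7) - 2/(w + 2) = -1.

Multiply both sides by (w - 7)(w + 2):
-6(w + 2) - 2(w - 7) = -(w - 7)(w + 2).
Expand and collect terms: -w^2 + 13w + 12 = 0.
By the quadratic formula, w = (-13 +/- sqrt(217)) / -2, so w ~= -0.8655 or w ~= 13.8655.
Neither value makes a denominator zero (w != 7, w != -2), so both are valid.

w = -0.8655 or w = 13.8655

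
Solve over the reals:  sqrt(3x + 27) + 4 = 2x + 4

x = 3

Isolate the radical: sqrt(3x + 27) = 2x.
Square both sides: 3x + 27 = (2x)^2.
Expand and rearrange: 4x^2 - 3x - 27 = 0.
Solving gives x = 3 or x = -2.25.
Check each candidate in the original equation:
  x = 3: sqrt(36) = 6, while 2x = 6 — valid.
  x = -2.25: sqrt(20.25) = 4.5, while 2x = -4.5 — extraneous.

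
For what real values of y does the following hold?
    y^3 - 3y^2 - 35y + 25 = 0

y = -5 or y = 0.6834 or y = 7.3166

Possible rational roots are divisors of 25. Testing y = -5 gives 0, so (y + 5) is a factor.
Divide: y^3 - 3y^2 - 35y + 25 = (y + 5)(y^2 - 8y + 5).
Apply the quadratic formula to y^2 - 8y + 5 = 0: y = (8 +/- sqrt(44))/2, i.e. y ~= 7.3166 or y ~= 0.6834.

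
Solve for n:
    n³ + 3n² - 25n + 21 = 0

n = -7 or n = 1 or n = 3

Possible rational roots are divisors of 21. Testing n = 3 gives 0, so (n - 3) is a factor.
Divide: n³ + 3n² - 25n + 21 = (n - 3)(n² + 6n - 7).
Factor the quadratic: n = 1 or n = -7.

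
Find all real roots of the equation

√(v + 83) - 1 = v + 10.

Isolate the radical: √(v + 83) = v + 11.
Square both sides: v + 83 = (v + 11)².
Expand and rearrange: v² + 21v + 38 = 0.
Solving gives v = -2 or v = -19.
Check each candidate in the original equation:
  v = -2: √(81) = 9, while v + 11 = 9 — valid.
  v = -19: √(64) = 8, while v + 11 = -8 — extraneous.

v = -2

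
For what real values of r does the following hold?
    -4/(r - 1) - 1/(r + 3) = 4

r = -3.3252 or r = 0.0752

Multiply both sides by (r - 1)(r + 3):
-4(r + 3) - (r - 1) = 4(r - 1)(r + 3).
Expand and collect terms: 4r^2 + 13r - 1 = 0.
By the quadratic formula, r = (-13 +/- sqrt(185)) / 8, so r ~= 0.0752 or r ~= -3.3252.
Neither value makes a denominator zero (r != 1, r != -3), so both are valid.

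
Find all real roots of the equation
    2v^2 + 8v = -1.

Rearrange to standard form: 2v^2 + 8v + 1 = 0.
Discriminant: (8)^2 - 4*2*1 = 56.
Quadratic formula: v = (-8 +/- sqrt(56)) / 4.
So v = -2 + sqrt(14)/2 ~= -0.1292 or v = -2 - sqrt(14)/2 ~= -3.8708.

v = -3.8708 or v = -0.1292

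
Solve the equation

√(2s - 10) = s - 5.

Square both sides: 2s - 10 = (s - 5)².
Expand and rearrange: s² - 12s + 35 = 0.
Solving gives s = 7 or s = 5.
Check each candidate in the original equation:
  s = 7: √(4) = 2, while s - 5 = 2 — valid.
  s = 5: √(0) = 0, while s - 5 = 0 — valid.

s = 5 or s = 7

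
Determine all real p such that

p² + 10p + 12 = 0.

p = -8.6056 or p = -1.3944

Discriminant: (10)² − 4·1·12 = 52.
Quadratic formula: p = (-10 ± √52) / 2.
So p = -5 + √(13) ≈ -1.3944 or p = -5 - √(13) ≈ -8.6056.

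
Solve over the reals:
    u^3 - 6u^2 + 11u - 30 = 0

Possible rational roots are divisors of -30. Testing u = 5 gives 0, so (u - 5) is a factor.
Divide: u^3 - 6u^2 + 11u - 30 = (u - 5)(u^2 - u + 6).
The quadratic u^2 - u + 6 has discriminant -23 < 0, so no further real roots.

u = 5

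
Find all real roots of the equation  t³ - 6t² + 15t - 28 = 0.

t = 4

Possible rational roots are divisors of -28. Testing t = 4 gives 0, so (t - 4) is a factor.
Divide: t³ - 6t² + 15t - 28 = (t - 4)(t² - 2t + 7).
The quadratic t² - 2t + 7 has discriminant -24 < 0, so no further real roots.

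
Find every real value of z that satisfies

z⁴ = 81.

z = -3 or z = 3

Let u = z². The equation becomes u² - 81 = 0.
Factor: (u + 9)(u - 9) = 0, so u = -9 or u = 9.
z² = -9 < 0 has no real solution.
z² = 9 gives z = ±3.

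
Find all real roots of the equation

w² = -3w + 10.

Bring every term to one side: w² + 3w - 10 = 0.
Factor: (w + 5)(w - 2) = 0.
So w = -5 or w = 2.

w = -5 or w = 2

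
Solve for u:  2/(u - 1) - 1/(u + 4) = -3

Multiply both sides by (u - 1)(u + 4):
2(u + 4) - (u - 1) = -3(u - 1)(u + 4).
Expand and collect terms: -3u^2 - 10u + 3 = 0.
By the quadratic formula, u = (10 +/- sqrt(136)) / -6, so u ~= -3.6103 or u ~= 0.277.
Neither value makes a denominator zero (u != 1, u != -4), so both are valid.

u = -3.6103 or u = 0.277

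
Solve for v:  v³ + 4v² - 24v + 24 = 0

v = -7.5826 or v = 1.5826 or v = 2

Possible rational roots are divisors of 24. Testing v = 2 gives 0, so (v - 2) is a factor.
Divide: v³ + 4v² - 24v + 24 = (v - 2)(v² + 6v - 12).
Apply the quadratic formula to v² + 6v - 12 = 0: v = (-6 ± √84)/2, i.e. v ≈ 1.5826 or v ≈ -7.5826.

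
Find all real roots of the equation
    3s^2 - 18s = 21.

s = -1 or s = 7

Bring every term to one side: 3s^2 - 18s - 21 = 0.
Factor: 3(s - 7)(s + 1) = 0.
So s = 7 or s = -1.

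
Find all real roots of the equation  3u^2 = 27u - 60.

u = 4 or u = 5

Bring every term to one side: 3u^2 - 27u + 60 = 0.
Factor: 3(u - 5)(u - 4) = 0.
So u = 5 or u = 4.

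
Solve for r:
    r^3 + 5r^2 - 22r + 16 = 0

Possible rational roots are divisors of 16. Testing r = 2 gives 0, so (r - 2) is a factor.
Divide: r^3 + 5r^2 - 22r + 16 = (r - 2)(r^2 + 7r - 8).
Factor the quadratic: r = 1 or r = -8.

r = -8 or r = 1 or r = 2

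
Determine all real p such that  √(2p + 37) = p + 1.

Square both sides: 2p + 37 = (p + 1)².
Expand and rearrange: p² - 36 = 0.
Solving gives p = 6 or p = -6.
Check each candidate in the original equation:
  p = 6: √(49) = 7, while p + 1 = 7 — valid.
  p = -6: √(25) = 5, while p + 1 = -5 — extraneous.

p = 6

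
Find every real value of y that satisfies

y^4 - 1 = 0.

Let u = y^2. The equation becomes u^2 - 1 = 0.
Factor: (u - 1)(u + 1) = 0, so u = 1 or u = -1.
y^2 = 1 gives y = +/-1.
y^2 = -1 < 0 has no real solution.

y = -1 or y = 1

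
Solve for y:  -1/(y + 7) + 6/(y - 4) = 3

Multiply both sides by (y + 7)(y - 4):
-(y - 4) + 6(y + 7) = 3(y + 7)(y - 4).
Expand and collect terms: 3y^2 + 4y - 130 = 0.
By the quadratic formula, y = (-4 +/- sqrt(1576)) / 6, so y ~= 5.9498 or y ~= -7.2831.
Neither value makes a denominator zero (y != -7, y != 4), so both are valid.

y = -7.2831 or y = 5.9498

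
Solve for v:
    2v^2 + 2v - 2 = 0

Discriminant: (2)^2 - 4*2*(-2) = 20.
Quadratic formula: v = (-2 +/- sqrt(20)) / 4.
So v = -1/2 + sqrt(5)/2 ~= 0.618 or v = -sqrt(5)/2 - 1/2 ~= -1.618.

v = -1.618 or v = 0.618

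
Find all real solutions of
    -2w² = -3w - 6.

Rearrange to standard form: -2w² + 3w + 6 = 0.
Discriminant: (3)² − 4·(-2)·6 = 57.
Quadratic formula: w = (-3 ± √57) / (-4).
So w = 3/4 - √(57)/4 ≈ -1.1375 or w = 3/4 + √(57)/4 ≈ 2.6375.

w = -1.1375 or w = 2.6375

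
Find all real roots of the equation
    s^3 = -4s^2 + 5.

Rearrange: s^3 + 4s^2 - 5 = 0.
Possible rational roots are divisors of -5. Testing s = 1 gives 0, so (s - 1) is a factor.
Divide: s^3 + 4s^2 - 5 = (s - 1)(s^2 + 5s + 5).
Apply the quadratic formula to s^2 + 5s + 5 = 0: s = (-5 +/- sqrt(5))/2, i.e. s ~= -1.382 or s ~= -3.618.

s = -3.618 or s = -1.382 or s = 1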